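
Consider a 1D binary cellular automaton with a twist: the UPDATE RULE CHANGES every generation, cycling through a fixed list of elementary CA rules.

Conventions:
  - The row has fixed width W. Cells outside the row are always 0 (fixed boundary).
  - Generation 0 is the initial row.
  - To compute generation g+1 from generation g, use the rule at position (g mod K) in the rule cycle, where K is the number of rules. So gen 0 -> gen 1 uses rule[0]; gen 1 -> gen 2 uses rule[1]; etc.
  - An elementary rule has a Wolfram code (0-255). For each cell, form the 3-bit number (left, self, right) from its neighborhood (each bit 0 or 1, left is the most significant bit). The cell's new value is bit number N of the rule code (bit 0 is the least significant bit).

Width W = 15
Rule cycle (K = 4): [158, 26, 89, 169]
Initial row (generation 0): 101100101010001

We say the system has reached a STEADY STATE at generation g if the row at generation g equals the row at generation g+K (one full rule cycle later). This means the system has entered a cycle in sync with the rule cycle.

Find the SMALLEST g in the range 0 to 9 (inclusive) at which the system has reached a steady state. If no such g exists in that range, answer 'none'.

Answer: 6

Derivation:
Gen 0: 101100101010001
Gen 1 (rule 158): 101011101011011
Gen 2 (rule 26): 000010000010010
Gen 3 (rule 89): 111001111001001
Gen 4 (rule 169): 110001110000000
Gen 5 (rule 158): 101011101000000
Gen 6 (rule 26): 000010000100000
Gen 7 (rule 89): 111001110011111
Gen 8 (rule 169): 110001100011110
Gen 9 (rule 158): 101011010111101
Gen 10 (rule 26): 000010000100000
Gen 11 (rule 89): 111001110011111
Gen 12 (rule 169): 110001100011110
Gen 13 (rule 158): 101011010111101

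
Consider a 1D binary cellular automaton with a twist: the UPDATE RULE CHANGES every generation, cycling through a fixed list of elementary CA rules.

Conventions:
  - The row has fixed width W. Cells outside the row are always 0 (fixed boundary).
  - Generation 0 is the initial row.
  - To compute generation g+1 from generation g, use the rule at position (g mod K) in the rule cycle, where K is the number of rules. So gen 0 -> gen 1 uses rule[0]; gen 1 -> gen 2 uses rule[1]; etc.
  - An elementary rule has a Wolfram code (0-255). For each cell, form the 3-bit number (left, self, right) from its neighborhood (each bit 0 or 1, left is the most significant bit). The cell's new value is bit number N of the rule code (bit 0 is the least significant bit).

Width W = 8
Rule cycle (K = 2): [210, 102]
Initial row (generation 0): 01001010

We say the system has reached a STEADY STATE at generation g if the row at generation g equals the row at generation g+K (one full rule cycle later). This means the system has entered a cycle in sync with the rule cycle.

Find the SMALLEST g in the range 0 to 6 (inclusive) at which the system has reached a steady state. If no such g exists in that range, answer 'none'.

Gen 0: 01001010
Gen 1 (rule 210): 10110001
Gen 2 (rule 102): 11010011
Gen 3 (rule 210): 01001101
Gen 4 (rule 102): 11010111
Gen 5 (rule 210): 01000011
Gen 6 (rule 102): 11000101
Gen 7 (rule 210): 01101000
Gen 8 (rule 102): 10111000

Answer: none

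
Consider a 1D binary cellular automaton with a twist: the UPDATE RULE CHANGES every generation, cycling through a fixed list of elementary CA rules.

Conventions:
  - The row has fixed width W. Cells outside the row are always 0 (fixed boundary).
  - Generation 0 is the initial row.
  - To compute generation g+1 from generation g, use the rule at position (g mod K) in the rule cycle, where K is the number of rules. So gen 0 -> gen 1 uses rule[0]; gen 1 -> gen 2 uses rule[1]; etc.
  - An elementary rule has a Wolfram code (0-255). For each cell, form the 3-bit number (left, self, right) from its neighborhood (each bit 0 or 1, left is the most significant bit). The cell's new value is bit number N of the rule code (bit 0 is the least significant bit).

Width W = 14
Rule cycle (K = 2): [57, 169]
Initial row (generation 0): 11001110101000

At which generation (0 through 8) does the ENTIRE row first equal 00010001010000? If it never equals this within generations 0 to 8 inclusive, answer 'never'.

Gen 0: 11001110101000
Gen 1 (rule 57): 10101001010111
Gen 2 (rule 169): 01010000101110
Gen 3 (rule 57): 00101110011001
Gen 4 (rule 169): 10011100010000
Gen 5 (rule 57): 01010011001111
Gen 6 (rule 169): 00100010001110
Gen 7 (rule 57): 10011001101001
Gen 8 (rule 169): 00010001010000

Answer: 8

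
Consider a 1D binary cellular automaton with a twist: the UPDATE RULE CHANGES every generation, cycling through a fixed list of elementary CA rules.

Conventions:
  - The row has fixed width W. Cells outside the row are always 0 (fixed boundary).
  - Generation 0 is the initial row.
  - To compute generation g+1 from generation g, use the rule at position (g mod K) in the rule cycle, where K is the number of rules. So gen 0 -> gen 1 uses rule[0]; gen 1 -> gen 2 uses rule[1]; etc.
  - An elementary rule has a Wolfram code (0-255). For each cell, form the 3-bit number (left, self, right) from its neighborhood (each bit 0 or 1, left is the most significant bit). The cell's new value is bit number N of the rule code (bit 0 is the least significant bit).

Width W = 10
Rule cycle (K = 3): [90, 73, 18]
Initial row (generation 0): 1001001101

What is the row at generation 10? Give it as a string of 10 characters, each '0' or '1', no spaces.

Answer: 1011010000

Derivation:
Gen 0: 1001001101
Gen 1 (rule 90): 0110111100
Gen 2 (rule 73): 0110100101
Gen 3 (rule 18): 1000011000
Gen 4 (rule 90): 0100111100
Gen 5 (rule 73): 0000100101
Gen 6 (rule 18): 0001011000
Gen 7 (rule 90): 0010011100
Gen 8 (rule 73): 1000010101
Gen 9 (rule 18): 0100100000
Gen 10 (rule 90): 1011010000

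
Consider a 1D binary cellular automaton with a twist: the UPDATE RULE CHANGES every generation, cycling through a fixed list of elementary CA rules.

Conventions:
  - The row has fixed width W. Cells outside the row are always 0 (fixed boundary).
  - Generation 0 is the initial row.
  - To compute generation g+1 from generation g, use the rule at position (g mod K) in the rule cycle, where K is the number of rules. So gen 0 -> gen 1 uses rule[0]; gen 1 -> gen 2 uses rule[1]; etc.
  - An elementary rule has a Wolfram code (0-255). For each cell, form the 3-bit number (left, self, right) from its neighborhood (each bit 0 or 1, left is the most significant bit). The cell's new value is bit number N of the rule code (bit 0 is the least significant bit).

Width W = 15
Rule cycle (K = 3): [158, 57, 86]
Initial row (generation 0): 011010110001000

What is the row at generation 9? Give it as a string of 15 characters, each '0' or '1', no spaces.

Answer: 101111110110111

Derivation:
Gen 0: 011010110001000
Gen 1 (rule 158): 110010101011100
Gen 2 (rule 57): 101001010110011
Gen 3 (rule 86): 101111010011101
Gen 4 (rule 158): 101110011111001
Gen 5 (rule 57): 011001010000100
Gen 6 (rule 86): 101111011001110
Gen 7 (rule 158): 101110010111101
Gen 8 (rule 57): 011001001100010
Gen 9 (rule 86): 101111110110111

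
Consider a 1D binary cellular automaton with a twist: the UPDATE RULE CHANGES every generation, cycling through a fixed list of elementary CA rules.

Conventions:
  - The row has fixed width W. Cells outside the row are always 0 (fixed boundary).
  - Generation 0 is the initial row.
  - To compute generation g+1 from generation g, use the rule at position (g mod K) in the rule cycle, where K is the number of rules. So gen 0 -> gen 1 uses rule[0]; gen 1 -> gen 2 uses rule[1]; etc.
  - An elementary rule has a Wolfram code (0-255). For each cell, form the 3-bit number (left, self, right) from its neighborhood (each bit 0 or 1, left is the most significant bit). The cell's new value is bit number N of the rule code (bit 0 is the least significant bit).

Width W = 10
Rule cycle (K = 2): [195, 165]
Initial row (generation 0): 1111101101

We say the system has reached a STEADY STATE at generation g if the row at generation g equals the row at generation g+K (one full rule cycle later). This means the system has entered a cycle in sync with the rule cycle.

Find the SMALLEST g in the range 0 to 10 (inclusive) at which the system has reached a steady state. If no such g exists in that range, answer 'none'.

Answer: none

Derivation:
Gen 0: 1111101101
Gen 1 (rule 195): 0111100100
Gen 2 (rule 165): 0011000101
Gen 3 (rule 195): 1101011000
Gen 4 (rule 165): 0011100011
Gen 5 (rule 195): 1101101101
Gen 6 (rule 165): 0010010011
Gen 7 (rule 195): 1100100101
Gen 8 (rule 165): 0000100111
Gen 9 (rule 195): 1111001011
Gen 10 (rule 165): 0110001100
Gen 11 (rule 195): 1010110101
Gen 12 (rule 165): 1111001111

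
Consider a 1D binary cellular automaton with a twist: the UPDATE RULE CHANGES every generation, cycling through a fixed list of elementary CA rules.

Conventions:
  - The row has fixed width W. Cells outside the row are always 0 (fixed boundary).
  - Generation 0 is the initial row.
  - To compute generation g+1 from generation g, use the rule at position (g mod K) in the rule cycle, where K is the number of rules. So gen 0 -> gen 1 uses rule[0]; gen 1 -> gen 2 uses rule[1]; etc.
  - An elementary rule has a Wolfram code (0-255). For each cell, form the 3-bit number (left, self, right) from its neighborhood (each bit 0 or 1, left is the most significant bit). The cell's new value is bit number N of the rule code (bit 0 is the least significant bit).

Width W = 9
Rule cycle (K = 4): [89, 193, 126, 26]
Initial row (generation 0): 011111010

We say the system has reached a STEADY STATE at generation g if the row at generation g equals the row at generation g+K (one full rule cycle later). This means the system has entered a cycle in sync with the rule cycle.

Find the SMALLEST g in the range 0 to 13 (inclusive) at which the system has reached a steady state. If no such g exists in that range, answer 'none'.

Answer: 12

Derivation:
Gen 0: 011111010
Gen 1 (rule 89): 010001001
Gen 2 (rule 193): 000100000
Gen 3 (rule 126): 001110000
Gen 4 (rule 26): 011001000
Gen 5 (rule 89): 011100111
Gen 6 (rule 193): 001100011
Gen 7 (rule 126): 011110111
Gen 8 (rule 26): 110000100
Gen 9 (rule 89): 111110011
Gen 10 (rule 193): 011110001
Gen 11 (rule 126): 110011011
Gen 12 (rule 26): 101110010
Gen 13 (rule 89): 001011001
Gen 14 (rule 193): 100001000
Gen 15 (rule 126): 110011100
Gen 16 (rule 26): 101110010
Gen 17 (rule 89): 001011001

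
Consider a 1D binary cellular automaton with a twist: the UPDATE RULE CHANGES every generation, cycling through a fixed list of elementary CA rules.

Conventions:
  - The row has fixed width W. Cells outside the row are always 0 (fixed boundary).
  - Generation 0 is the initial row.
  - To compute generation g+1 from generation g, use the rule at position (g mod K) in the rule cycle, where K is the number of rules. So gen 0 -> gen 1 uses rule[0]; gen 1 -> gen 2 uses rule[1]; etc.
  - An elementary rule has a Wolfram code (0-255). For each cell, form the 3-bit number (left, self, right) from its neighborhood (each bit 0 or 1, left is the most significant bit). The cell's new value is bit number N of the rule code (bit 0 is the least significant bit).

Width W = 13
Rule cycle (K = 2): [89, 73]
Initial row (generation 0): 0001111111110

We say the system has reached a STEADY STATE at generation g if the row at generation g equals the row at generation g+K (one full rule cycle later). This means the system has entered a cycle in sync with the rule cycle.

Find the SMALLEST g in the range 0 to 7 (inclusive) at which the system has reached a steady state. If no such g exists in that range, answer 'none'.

Answer: none

Derivation:
Gen 0: 0001111111110
Gen 1 (rule 89): 1101000000011
Gen 2 (rule 73): 1100011111011
Gen 3 (rule 89): 1111010001011
Gen 4 (rule 73): 1001000100011
Gen 5 (rule 89): 0100110011011
Gen 6 (rule 73): 0000110011011
Gen 7 (rule 89): 1110111011011
Gen 8 (rule 73): 1010101011011
Gen 9 (rule 89): 0000000011011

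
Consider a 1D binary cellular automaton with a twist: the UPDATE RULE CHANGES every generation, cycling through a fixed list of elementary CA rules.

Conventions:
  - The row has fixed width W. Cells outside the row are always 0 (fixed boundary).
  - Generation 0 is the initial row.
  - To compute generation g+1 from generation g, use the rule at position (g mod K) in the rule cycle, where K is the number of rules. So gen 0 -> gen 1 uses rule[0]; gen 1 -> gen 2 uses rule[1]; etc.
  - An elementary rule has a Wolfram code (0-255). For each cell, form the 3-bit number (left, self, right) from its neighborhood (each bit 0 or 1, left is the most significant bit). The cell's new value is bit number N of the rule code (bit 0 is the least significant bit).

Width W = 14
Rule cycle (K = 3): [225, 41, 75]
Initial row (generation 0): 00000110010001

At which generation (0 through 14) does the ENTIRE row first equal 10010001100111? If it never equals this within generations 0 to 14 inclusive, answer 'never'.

Answer: 12

Derivation:
Gen 0: 00000110010001
Gen 1 (rule 225): 11110010000100
Gen 2 (rule 41): 10000000110001
Gen 3 (rule 75): 00111111110110
Gen 4 (rule 225): 10011111111010
Gen 5 (rule 41): 00010000000100
Gen 6 (rule 75): 11100111111001
Gen 7 (rule 225): 01100011111000
Gen 8 (rule 41): 01001010000011
Gen 9 (rule 75): 10010000111111
Gen 10 (rule 225): 00000110011111
Gen 11 (rule 41): 11110100010000
Gen 12 (rule 75): 10010001100111
Gen 13 (rule 225): 00000100100011
Gen 14 (rule 41): 11110000001010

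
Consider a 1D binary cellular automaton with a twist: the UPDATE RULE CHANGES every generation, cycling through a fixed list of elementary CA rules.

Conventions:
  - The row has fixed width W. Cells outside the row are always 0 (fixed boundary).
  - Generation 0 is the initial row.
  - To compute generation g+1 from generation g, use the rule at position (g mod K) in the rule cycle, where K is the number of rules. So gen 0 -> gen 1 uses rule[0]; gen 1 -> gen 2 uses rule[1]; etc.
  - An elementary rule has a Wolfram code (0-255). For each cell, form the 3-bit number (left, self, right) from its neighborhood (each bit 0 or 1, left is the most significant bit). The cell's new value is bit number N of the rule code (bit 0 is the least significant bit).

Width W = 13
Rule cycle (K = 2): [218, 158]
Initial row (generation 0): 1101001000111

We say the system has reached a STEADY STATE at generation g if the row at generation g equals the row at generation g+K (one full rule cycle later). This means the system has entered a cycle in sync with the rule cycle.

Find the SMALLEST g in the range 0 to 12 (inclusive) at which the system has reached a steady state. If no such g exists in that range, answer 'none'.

Gen 0: 1101001000111
Gen 1 (rule 218): 1100110101111
Gen 2 (rule 158): 1011100101110
Gen 3 (rule 218): 0011111001111
Gen 4 (rule 158): 0111110111110
Gen 5 (rule 218): 1111110111111
Gen 6 (rule 158): 1111100111110
Gen 7 (rule 218): 1111111111111
Gen 8 (rule 158): 1111111111110
Gen 9 (rule 218): 1111111111111
Gen 10 (rule 158): 1111111111110
Gen 11 (rule 218): 1111111111111
Gen 12 (rule 158): 1111111111110
Gen 13 (rule 218): 1111111111111
Gen 14 (rule 158): 1111111111110

Answer: 7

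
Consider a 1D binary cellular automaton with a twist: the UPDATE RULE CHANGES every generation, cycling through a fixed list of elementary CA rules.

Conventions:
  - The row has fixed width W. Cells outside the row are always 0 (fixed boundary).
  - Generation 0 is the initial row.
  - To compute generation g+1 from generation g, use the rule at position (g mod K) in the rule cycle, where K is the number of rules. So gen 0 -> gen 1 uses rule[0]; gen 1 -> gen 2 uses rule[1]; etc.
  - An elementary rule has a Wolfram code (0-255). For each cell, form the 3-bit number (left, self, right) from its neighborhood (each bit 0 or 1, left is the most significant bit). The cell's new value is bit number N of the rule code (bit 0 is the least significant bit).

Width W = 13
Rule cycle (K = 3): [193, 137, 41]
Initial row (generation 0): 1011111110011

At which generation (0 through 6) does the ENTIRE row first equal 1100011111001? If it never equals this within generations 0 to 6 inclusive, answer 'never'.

Gen 0: 1011111110011
Gen 1 (rule 193): 0001111110001
Gen 2 (rule 137): 1101111100100
Gen 3 (rule 41): 1011000000001
Gen 4 (rule 193): 0001011111100
Gen 5 (rule 137): 1100011111001
Gen 6 (rule 41): 1001010000000

Answer: 5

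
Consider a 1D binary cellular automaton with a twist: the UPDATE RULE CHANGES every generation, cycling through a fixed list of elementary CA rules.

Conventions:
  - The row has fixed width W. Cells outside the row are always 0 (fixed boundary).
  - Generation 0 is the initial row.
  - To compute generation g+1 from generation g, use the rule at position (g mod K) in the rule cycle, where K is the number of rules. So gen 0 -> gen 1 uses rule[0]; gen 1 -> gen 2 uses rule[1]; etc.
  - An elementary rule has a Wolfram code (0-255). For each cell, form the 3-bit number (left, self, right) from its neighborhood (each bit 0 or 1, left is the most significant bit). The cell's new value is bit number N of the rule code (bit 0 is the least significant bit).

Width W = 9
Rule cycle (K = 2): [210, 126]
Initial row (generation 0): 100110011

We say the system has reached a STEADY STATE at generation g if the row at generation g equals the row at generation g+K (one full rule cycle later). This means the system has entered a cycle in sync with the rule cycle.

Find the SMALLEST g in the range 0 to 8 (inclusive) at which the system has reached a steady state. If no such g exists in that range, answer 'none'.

Answer: none

Derivation:
Gen 0: 100110011
Gen 1 (rule 210): 011011101
Gen 2 (rule 126): 111110111
Gen 3 (rule 210): 011110011
Gen 4 (rule 126): 110011111
Gen 5 (rule 210): 011101111
Gen 6 (rule 126): 110111001
Gen 7 (rule 210): 010011110
Gen 8 (rule 126): 111110011
Gen 9 (rule 210): 011111101
Gen 10 (rule 126): 110000111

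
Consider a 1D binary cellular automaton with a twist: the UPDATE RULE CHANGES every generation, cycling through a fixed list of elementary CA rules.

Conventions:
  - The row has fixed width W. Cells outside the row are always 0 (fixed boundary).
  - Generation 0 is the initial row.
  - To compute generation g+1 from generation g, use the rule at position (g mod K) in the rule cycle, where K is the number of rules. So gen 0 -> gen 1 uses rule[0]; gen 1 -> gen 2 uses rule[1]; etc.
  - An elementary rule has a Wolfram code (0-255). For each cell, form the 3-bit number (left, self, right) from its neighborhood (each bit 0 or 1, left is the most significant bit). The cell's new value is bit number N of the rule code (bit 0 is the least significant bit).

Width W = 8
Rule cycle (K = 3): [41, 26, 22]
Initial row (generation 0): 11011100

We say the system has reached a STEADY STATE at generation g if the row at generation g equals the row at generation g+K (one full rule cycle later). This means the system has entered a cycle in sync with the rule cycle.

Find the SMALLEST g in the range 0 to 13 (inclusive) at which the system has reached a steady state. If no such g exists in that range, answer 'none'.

Gen 0: 11011100
Gen 1 (rule 41): 10110001
Gen 2 (rule 26): 00101010
Gen 3 (rule 22): 01101011
Gen 4 (rule 41): 01010110
Gen 5 (rule 26): 10000101
Gen 6 (rule 22): 11001101
Gen 7 (rule 41): 10001010
Gen 8 (rule 26): 01010001
Gen 9 (rule 22): 11011011
Gen 10 (rule 41): 10110110
Gen 11 (rule 26): 00100101
Gen 12 (rule 22): 01111101
Gen 13 (rule 41): 01000010
Gen 14 (rule 26): 10100101
Gen 15 (rule 22): 10111101
Gen 16 (rule 41): 01100010

Answer: none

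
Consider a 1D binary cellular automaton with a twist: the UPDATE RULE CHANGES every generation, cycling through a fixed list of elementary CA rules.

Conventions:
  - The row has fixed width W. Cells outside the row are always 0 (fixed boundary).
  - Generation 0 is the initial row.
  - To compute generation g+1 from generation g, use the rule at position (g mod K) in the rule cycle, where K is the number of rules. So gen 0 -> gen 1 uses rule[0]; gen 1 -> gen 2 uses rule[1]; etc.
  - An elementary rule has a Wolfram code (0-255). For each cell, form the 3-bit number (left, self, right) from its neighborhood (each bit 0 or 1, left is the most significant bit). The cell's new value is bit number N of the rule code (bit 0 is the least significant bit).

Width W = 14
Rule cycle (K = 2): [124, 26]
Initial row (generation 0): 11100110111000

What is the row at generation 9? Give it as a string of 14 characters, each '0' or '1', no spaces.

Answer: 11010111100111

Derivation:
Gen 0: 11100110111000
Gen 1 (rule 124): 10110111101100
Gen 2 (rule 26): 00100100001010
Gen 3 (rule 124): 00110110001111
Gen 4 (rule 26): 01100101011000
Gen 5 (rule 124): 01110111111100
Gen 6 (rule 26): 11000100000010
Gen 7 (rule 124): 11100110000011
Gen 8 (rule 26): 10011101000110
Gen 9 (rule 124): 11010111100111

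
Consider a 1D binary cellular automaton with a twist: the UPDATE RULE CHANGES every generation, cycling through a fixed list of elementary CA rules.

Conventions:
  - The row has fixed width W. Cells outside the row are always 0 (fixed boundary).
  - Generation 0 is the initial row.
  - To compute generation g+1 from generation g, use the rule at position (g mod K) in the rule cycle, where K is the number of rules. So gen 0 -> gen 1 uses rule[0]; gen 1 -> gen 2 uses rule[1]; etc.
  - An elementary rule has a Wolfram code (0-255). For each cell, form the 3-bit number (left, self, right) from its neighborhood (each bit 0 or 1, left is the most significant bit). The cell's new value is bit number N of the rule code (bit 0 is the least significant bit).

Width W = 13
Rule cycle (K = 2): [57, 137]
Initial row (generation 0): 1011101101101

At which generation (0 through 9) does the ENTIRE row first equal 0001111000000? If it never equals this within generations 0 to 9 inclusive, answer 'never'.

Gen 0: 1011101101101
Gen 1 (rule 57): 0110011011010
Gen 2 (rule 137): 0100010010000
Gen 3 (rule 57): 0011001001111
Gen 4 (rule 137): 1010000001110
Gen 5 (rule 57): 0101111101001
Gen 6 (rule 137): 0001111000000
Gen 7 (rule 57): 1101000111111
Gen 8 (rule 137): 1000010111110
Gen 9 (rule 57): 0111001100001

Answer: 6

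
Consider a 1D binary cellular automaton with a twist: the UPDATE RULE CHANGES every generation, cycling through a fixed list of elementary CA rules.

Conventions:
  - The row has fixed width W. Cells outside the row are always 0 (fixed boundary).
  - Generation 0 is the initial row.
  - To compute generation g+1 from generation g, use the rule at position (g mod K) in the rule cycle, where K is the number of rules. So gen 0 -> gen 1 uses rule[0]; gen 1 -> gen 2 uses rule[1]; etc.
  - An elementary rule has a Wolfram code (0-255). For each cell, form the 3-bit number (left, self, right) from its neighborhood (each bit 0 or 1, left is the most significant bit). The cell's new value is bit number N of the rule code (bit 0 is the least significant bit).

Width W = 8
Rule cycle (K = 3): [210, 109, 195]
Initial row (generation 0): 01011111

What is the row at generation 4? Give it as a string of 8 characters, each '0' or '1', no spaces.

Gen 0: 01011111
Gen 1 (rule 210): 10001111
Gen 2 (rule 109): 10101001
Gen 3 (rule 195): 00000010
Gen 4 (rule 210): 00000101

Answer: 00000101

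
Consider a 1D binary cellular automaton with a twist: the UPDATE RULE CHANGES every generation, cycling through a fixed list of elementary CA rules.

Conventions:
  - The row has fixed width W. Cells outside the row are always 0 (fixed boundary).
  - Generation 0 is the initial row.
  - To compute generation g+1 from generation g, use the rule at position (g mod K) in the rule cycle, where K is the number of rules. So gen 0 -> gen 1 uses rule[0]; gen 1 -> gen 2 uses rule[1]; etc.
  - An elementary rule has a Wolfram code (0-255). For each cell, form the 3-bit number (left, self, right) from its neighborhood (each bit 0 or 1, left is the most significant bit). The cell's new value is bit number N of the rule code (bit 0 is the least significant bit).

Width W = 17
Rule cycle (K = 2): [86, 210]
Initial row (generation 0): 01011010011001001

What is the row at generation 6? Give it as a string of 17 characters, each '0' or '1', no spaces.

Gen 0: 01011010011001001
Gen 1 (rule 86): 11001011101111111
Gen 2 (rule 210): 01110001100111111
Gen 3 (rule 86): 10011010111000001
Gen 4 (rule 210): 01101000011100010
Gen 5 (rule 86): 10101100100110111
Gen 6 (rule 210): 00000111011010011

Answer: 00000111011010011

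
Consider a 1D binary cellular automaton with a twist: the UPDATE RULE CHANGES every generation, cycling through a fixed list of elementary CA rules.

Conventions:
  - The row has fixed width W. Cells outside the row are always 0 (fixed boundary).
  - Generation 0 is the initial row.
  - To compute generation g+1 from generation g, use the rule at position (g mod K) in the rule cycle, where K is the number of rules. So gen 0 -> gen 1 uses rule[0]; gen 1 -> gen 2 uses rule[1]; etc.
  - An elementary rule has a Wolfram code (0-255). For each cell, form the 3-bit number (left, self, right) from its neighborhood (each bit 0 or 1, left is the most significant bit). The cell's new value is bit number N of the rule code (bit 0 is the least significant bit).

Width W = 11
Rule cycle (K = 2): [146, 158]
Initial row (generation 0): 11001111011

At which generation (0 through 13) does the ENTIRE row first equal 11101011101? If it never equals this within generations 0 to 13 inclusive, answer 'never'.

Answer: never

Derivation:
Gen 0: 11001111011
Gen 1 (rule 146): 00110110000
Gen 2 (rule 158): 01100101000
Gen 3 (rule 146): 10011000100
Gen 4 (rule 158): 11110101110
Gen 5 (rule 146): 01100000101
Gen 6 (rule 158): 11010001101
Gen 7 (rule 146): 00001010000
Gen 8 (rule 158): 00011011000
Gen 9 (rule 146): 00100000100
Gen 10 (rule 158): 01110001110
Gen 11 (rule 146): 10101010101
Gen 12 (rule 158): 10101010101
Gen 13 (rule 146): 00000000000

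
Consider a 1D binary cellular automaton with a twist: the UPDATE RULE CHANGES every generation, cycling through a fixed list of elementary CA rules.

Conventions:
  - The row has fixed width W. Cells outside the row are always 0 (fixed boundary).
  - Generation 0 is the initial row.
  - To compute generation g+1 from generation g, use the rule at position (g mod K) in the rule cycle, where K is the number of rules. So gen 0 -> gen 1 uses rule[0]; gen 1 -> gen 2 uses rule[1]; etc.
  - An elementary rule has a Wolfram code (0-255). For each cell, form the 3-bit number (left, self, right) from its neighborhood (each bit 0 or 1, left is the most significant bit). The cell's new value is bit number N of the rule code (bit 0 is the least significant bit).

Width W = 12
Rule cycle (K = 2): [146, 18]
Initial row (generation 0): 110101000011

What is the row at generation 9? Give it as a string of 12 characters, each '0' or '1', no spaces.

Gen 0: 110101000011
Gen 1 (rule 146): 000000100100
Gen 2 (rule 18): 000001011010
Gen 3 (rule 146): 000010000001
Gen 4 (rule 18): 000101000010
Gen 5 (rule 146): 001000100101
Gen 6 (rule 18): 010101011000
Gen 7 (rule 146): 100000000100
Gen 8 (rule 18): 010000001010
Gen 9 (rule 146): 101000010001

Answer: 101000010001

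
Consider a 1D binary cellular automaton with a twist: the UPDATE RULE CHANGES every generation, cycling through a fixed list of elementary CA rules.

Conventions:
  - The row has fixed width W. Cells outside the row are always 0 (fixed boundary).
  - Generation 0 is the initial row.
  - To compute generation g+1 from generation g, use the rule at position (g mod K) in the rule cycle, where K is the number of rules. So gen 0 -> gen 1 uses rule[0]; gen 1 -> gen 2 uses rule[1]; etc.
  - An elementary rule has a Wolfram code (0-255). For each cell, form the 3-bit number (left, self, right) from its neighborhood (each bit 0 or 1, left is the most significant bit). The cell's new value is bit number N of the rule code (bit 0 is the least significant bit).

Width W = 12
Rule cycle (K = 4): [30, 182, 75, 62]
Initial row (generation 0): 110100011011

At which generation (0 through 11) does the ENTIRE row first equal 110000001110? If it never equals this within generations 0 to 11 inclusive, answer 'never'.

Answer: 6

Derivation:
Gen 0: 110100011011
Gen 1 (rule 30): 100110110010
Gen 2 (rule 182): 111001001111
Gen 3 (rule 75): 101010011001
Gen 4 (rule 62): 111111110111
Gen 5 (rule 30): 100000000100
Gen 6 (rule 182): 110000001110
Gen 7 (rule 75): 110111111010
Gen 8 (rule 62): 101100000111
Gen 9 (rule 30): 101010001100
Gen 10 (rule 182): 111111010010
Gen 11 (rule 75): 100001000100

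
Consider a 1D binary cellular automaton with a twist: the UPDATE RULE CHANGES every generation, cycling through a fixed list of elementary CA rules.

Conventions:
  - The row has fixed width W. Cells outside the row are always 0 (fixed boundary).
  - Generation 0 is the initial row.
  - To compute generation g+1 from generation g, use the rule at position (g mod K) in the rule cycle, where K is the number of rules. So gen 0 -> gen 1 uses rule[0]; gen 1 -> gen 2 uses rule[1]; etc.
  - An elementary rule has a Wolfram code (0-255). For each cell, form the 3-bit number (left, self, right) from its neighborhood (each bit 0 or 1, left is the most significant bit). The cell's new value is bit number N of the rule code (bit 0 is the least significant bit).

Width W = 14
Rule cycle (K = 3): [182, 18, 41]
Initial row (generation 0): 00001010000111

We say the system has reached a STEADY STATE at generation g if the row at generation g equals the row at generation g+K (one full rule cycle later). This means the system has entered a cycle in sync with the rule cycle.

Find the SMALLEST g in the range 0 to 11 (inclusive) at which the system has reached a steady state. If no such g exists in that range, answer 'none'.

Gen 0: 00001010000111
Gen 1 (rule 182): 00011111001010
Gen 2 (rule 18): 00100000110001
Gen 3 (rule 41): 10001110100100
Gen 4 (rule 182): 11010101111110
Gen 5 (rule 18): 00000000000001
Gen 6 (rule 41): 11111111111100
Gen 7 (rule 182): 01111111111010
Gen 8 (rule 18): 10000000000001
Gen 9 (rule 41): 00111111111100
Gen 10 (rule 182): 01011111111010
Gen 11 (rule 18): 10000000000001
Gen 12 (rule 41): 00111111111100
Gen 13 (rule 182): 01011111111010
Gen 14 (rule 18): 10000000000001

Answer: 8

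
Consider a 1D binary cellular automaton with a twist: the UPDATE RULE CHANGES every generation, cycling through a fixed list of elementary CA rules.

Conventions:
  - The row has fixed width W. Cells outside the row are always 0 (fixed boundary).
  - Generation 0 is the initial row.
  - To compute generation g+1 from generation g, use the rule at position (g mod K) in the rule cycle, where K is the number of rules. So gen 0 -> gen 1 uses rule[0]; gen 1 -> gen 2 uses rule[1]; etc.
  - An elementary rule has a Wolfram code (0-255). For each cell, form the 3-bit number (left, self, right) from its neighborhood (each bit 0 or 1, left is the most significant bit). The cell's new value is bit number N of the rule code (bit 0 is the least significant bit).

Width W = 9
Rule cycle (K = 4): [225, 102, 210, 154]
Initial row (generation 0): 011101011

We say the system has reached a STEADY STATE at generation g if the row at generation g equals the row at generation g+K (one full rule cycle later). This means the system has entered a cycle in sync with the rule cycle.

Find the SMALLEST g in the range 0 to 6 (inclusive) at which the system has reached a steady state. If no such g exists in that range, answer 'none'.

Gen 0: 011101011
Gen 1 (rule 225): 001110101
Gen 2 (rule 102): 010011111
Gen 3 (rule 210): 101101111
Gen 4 (rule 154): 001001110
Gen 5 (rule 225): 100000110
Gen 6 (rule 102): 100001010
Gen 7 (rule 210): 010010001
Gen 8 (rule 154): 101101010
Gen 9 (rule 225): 010110100
Gen 10 (rule 102): 111011100

Answer: none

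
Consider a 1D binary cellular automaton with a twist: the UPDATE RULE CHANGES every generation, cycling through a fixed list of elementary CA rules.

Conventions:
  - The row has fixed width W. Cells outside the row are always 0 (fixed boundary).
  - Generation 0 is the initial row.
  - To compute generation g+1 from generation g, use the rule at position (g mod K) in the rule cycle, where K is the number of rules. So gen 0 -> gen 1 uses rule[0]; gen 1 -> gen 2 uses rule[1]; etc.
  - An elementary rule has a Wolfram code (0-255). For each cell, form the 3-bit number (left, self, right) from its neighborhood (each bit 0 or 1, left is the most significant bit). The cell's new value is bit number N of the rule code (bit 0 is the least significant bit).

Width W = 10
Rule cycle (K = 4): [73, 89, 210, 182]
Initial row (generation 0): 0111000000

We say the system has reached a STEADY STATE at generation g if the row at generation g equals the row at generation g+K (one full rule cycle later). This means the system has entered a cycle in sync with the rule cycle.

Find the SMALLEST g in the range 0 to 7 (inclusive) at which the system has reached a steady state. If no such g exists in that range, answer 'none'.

Gen 0: 0111000000
Gen 1 (rule 73): 0101011111
Gen 2 (rule 89): 0000010001
Gen 3 (rule 210): 0000101010
Gen 4 (rule 182): 0001111111
Gen 5 (rule 73): 1101000001
Gen 6 (rule 89): 1100111100
Gen 7 (rule 210): 0111011110
Gen 8 (rule 182): 1010101101
Gen 9 (rule 73): 0000001100
Gen 10 (rule 89): 1111101111
Gen 11 (rule 210): 0111100111

Answer: none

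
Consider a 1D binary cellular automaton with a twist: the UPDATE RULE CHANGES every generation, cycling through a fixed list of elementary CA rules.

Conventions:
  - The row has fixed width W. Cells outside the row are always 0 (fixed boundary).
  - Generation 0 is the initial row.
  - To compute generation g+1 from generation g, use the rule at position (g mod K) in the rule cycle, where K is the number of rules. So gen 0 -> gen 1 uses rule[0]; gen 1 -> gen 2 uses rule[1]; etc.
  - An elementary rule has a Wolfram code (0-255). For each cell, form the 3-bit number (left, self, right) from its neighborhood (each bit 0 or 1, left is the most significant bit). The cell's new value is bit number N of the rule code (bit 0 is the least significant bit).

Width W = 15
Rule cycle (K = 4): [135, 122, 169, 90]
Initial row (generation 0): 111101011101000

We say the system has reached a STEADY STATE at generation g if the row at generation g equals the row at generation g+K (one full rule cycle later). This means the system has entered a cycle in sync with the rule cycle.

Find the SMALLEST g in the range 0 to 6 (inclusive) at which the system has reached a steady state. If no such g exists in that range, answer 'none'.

Gen 0: 111101011101000
Gen 1 (rule 135): 011001001001011
Gen 2 (rule 122): 111110110110111
Gen 3 (rule 169): 111101101101110
Gen 4 (rule 90): 100101101101011
Gen 5 (rule 135): 101100000001000
Gen 6 (rule 122): 011110000010100
Gen 7 (rule 169): 011100111001001
Gen 8 (rule 90): 110111101110110
Gen 9 (rule 135): 000011000100000
Gen 10 (rule 122): 000111101010000

Answer: none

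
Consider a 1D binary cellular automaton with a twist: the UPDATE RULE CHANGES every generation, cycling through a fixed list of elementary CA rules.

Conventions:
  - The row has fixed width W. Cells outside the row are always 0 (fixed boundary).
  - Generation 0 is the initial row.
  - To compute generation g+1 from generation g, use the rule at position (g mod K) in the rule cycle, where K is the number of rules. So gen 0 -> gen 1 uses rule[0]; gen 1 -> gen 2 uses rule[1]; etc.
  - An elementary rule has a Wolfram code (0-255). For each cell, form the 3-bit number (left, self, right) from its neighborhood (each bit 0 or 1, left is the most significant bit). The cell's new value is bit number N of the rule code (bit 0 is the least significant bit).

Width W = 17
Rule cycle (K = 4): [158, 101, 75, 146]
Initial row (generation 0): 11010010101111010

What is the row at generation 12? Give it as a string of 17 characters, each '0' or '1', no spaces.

Answer: 00110001000000001

Derivation:
Gen 0: 11010010101111010
Gen 1 (rule 158): 10011110101110011
Gen 2 (rule 101): 10000011110010001
Gen 3 (rule 75): 00111110010100110
Gen 4 (rule 146): 01011101100011001
Gen 5 (rule 158): 11011001010110111
Gen 6 (rule 101): 01101001111011001
Gen 7 (rule 75): 11100011001011010
Gen 8 (rule 146): 01010100110000001
Gen 9 (rule 158): 11010111101000011
Gen 10 (rule 101): 01111000111011001
Gen 11 (rule 75): 11001011101011010
Gen 12 (rule 146): 00110001000000001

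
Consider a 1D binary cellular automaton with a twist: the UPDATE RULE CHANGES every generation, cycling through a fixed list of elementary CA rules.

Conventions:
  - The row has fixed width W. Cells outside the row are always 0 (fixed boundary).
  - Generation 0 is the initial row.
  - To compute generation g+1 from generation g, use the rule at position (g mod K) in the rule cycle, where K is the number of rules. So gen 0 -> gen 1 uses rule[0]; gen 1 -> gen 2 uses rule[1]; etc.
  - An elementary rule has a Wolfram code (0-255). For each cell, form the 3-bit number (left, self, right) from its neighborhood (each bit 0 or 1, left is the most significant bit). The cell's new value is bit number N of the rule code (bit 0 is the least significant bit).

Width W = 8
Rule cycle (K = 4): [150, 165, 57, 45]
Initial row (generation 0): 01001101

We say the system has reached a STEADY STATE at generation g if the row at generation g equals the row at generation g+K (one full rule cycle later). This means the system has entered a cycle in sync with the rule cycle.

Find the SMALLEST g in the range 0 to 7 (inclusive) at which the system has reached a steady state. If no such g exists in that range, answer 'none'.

Answer: none

Derivation:
Gen 0: 01001101
Gen 1 (rule 150): 11110001
Gen 2 (rule 165): 01100101
Gen 3 (rule 57): 01010010
Gen 4 (rule 45): 01110010
Gen 5 (rule 150): 10101111
Gen 6 (rule 165): 11110110
Gen 7 (rule 57): 10001101
Gen 8 (rule 45): 10101011
Gen 9 (rule 150): 10101000
Gen 10 (rule 165): 11111011
Gen 11 (rule 57): 10000110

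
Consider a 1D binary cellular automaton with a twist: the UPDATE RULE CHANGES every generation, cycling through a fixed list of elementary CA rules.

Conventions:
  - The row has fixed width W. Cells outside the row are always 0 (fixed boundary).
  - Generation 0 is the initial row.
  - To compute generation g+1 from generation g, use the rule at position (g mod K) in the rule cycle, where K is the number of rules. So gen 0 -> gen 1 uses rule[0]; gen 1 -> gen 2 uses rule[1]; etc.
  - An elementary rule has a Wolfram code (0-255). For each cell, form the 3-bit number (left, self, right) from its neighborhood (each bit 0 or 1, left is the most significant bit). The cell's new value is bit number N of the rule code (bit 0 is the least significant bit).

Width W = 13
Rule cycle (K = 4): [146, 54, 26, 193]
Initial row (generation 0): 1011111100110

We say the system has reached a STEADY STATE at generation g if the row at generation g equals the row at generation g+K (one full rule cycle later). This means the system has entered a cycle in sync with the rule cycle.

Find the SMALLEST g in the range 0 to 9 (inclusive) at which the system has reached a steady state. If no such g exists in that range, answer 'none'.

Gen 0: 1011111100110
Gen 1 (rule 146): 0001111011001
Gen 2 (rule 54): 0010000100111
Gen 3 (rule 26): 0101001011100
Gen 4 (rule 193): 0000000001101
Gen 5 (rule 146): 0000000010000
Gen 6 (rule 54): 0000000111000
Gen 7 (rule 26): 0000001100100
Gen 8 (rule 193): 1111100100001
Gen 9 (rule 146): 0111011010010
Gen 10 (rule 54): 1000100111111
Gen 11 (rule 26): 0101011100000
Gen 12 (rule 193): 0000001101111
Gen 13 (rule 146): 0000010000110

Answer: none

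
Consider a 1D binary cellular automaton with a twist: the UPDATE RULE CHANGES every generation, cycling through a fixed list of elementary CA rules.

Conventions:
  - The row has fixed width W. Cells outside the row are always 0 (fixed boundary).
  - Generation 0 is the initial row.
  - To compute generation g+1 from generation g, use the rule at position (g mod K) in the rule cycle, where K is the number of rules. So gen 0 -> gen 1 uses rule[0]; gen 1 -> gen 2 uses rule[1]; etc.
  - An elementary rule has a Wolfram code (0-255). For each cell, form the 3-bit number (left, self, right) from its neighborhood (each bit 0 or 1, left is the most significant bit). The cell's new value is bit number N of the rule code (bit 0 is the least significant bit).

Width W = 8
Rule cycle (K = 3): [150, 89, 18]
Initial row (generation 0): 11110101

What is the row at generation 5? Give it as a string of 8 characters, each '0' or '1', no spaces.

Answer: 11010111

Derivation:
Gen 0: 11110101
Gen 1 (rule 150): 01100101
Gen 2 (rule 89): 01110000
Gen 3 (rule 18): 10001000
Gen 4 (rule 150): 11011100
Gen 5 (rule 89): 11010111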